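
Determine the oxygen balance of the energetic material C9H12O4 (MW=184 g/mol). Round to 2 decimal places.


OB = -1600 * (2C + H/2 - O) / MW
Inner = 2*9 + 12/2 - 4 = 20.00
OB = -1600 * 20.00 / 184 = -173.91%


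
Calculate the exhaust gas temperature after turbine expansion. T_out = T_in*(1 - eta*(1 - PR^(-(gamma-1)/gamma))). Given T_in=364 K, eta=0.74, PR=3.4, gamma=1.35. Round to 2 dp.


T_out = T_in * (1 - eta * (1 - PR^(-(gamma-1)/gamma)))
Exponent = -(1.35-1)/1.35 = -0.25925926
PR^exp = 3.4^(-0.25925926) = 0.72813041
Factor = 1 - 0.74*(1 - 0.72813041) = 0.79881650
T_out = 364 * 0.79881650 = 290.77 K


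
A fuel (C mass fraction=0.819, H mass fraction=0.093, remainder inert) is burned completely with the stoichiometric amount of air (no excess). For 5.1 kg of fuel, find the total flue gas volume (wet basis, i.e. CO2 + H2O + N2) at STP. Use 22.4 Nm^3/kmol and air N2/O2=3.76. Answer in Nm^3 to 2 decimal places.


Per kg fuel: CO2 = (C/12 kmol)*22.4 = (0.819/12)*22.4 = 1.52880 Nm^3
Per kg fuel: H2O = (H/2 kmol)*22.4 = (0.093/2)*22.4 = 1.04160 Nm^3
O2 needed per kg fuel = C/12 + H/4 = 0.819/12 + 0.093/4 = 0.09150000 kmol
Per kg fuel: N2 = O2*3.76*22.4 = 0.09150000*3.76*22.4 = 7.70650 Nm^3
Total per kg = 1.52880 + 1.04160 + 7.70650 = 10.27690 Nm^3
Total = 10.27690 * 5.1 = 52.41 Nm^3


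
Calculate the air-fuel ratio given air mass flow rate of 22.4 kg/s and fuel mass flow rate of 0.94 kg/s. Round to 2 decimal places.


AFR = m_air / m_fuel
AFR = 22.4 / 0.94 = 23.83


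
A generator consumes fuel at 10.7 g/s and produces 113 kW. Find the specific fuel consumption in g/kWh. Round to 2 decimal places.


SFC = (mf / BP) * 3600
Rate = 10.7 / 113 = 0.094690 g/(s*kW)
SFC = 0.094690 * 3600 = 340.88 g/kWh


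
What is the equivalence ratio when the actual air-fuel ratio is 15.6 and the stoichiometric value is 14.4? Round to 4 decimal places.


phi = AFR_stoich / AFR_actual
phi = 14.4 / 15.6 = 0.9231


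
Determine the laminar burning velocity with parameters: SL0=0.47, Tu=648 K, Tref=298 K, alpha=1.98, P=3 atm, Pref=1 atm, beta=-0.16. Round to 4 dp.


SL = SL0 * (Tu/Tref)^alpha * (P/Pref)^beta
T ratio = 648/298 = 2.17449664
(T ratio)^alpha = 2.17449664^1.98 = 4.655543
(P/Pref)^beta = 3^(-0.16) = 0.838804
SL = 0.47 * 4.655543 * 0.838804 = 1.8354 m/s


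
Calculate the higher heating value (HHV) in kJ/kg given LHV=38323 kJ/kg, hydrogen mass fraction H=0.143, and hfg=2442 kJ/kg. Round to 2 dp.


HHV = LHV + hfg * 9 * H
Water addition = 2442 * 9 * 0.143 = 3142.854 kJ/kg
HHV = 38323 + 3142.854 = 41465.85 kJ/kg


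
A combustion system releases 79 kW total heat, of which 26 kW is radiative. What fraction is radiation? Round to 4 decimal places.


f_rad = Q_rad / Q_total
f_rad = 26 / 79 = 0.3291


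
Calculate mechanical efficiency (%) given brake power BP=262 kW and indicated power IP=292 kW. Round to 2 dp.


eta_mech = (BP / IP) * 100
Ratio = 262 / 292 = 0.8973
eta_mech = 0.8973 * 100 = 89.73%


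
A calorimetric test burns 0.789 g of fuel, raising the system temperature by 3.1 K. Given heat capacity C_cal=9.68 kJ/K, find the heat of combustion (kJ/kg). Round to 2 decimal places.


Hc = C_cal * delta_T / m_fuel
Q_released = 9.68 * 3.1 = 30.0080 kJ
m_fuel = 0.789 g = 0.789/1000 kg = 0.000789 kg
Hc = 30.0080 / 0.000789 = 38032.95 kJ/kg


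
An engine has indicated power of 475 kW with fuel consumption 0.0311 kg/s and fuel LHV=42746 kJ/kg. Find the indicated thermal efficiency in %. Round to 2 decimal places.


eta_ith = (IP / (mf * LHV)) * 100
Denominator = 0.0311 * 42746 = 1329.4006 kW
eta_ith = (475 / 1329.4006) * 100 = 35.73%


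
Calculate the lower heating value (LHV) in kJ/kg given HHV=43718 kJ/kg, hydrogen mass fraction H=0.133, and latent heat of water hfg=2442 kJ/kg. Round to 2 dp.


LHV = HHV - hfg * 9 * H
Water correction = 2442 * 9 * 0.133 = 2923.074 kJ/kg
LHV = 43718 - 2923.074 = 40794.93 kJ/kg


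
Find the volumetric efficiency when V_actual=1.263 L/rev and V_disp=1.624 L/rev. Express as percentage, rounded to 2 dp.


eta_v = (V_actual / V_disp) * 100
Ratio = 1.263 / 1.624 = 0.7777
eta_v = 0.7777 * 100 = 77.77%


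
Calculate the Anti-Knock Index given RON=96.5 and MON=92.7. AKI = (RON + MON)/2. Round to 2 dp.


AKI = (RON + MON) / 2
AKI = (96.5 + 92.7) / 2
AKI = 189.2 / 2 = 94.60


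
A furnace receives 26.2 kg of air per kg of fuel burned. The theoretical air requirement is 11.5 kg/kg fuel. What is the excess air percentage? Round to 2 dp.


Excess air = actual - stoichiometric = 26.2 - 11.5 = 14.70 kg/kg fuel
Excess air % = (excess / stoich) * 100 = (14.70 / 11.5) * 100 = 127.83%


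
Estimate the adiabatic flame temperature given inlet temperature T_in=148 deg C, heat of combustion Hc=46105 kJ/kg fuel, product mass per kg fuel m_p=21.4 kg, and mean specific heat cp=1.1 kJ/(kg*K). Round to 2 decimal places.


T_ad = T_in + Hc / (m_p * cp)
Denominator = 21.4 * 1.1 = 23.5400
Temperature rise = 46105 / 23.5400 = 1958.58 K
T_ad = 148 + 1958.58 = 2106.58 deg C


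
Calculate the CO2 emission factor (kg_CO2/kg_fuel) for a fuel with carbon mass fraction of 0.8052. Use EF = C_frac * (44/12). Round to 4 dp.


EF = C_frac * (M_CO2 / M_C)
EF = 0.8052 * (44/12)
EF = 0.8052 * 3.666667 = 2.9524 kg_CO2/kg_fuel


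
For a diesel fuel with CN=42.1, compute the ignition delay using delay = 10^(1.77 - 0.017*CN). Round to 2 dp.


delay = 10^(1.77 - 0.017*CN)
Exponent = 1.77 - 0.017*42.1 = 1.0543
delay = 10^1.0543 = 11.33 ms


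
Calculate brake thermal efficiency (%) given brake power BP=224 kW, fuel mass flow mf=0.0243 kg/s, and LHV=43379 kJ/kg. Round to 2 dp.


eta_BTE = (BP / (mf * LHV)) * 100
Denominator = 0.0243 * 43379 = 1054.1097 kW
eta_BTE = (224 / 1054.1097) * 100 = 21.25%


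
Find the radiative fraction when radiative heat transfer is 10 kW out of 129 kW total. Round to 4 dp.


f_rad = Q_rad / Q_total
f_rad = 10 / 129 = 0.0775


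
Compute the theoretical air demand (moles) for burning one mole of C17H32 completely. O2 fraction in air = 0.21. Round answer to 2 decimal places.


Balanced combustion: C17H32 + 25 O2 -> 17 CO2 + 16 H2O
O2 needed = C + H/4 = 17 + 32/4 = 25.00 moles
Air moles = O2 / 0.21 = 25.00 / 0.21 = 119.05 moles air


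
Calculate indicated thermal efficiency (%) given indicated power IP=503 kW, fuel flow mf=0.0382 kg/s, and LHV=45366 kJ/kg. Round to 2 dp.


eta_ith = (IP / (mf * LHV)) * 100
Denominator = 0.0382 * 45366 = 1732.9812 kW
eta_ith = (503 / 1732.9812) * 100 = 29.03%


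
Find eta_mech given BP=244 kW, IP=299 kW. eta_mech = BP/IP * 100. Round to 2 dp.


eta_mech = (BP / IP) * 100
Ratio = 244 / 299 = 0.8161
eta_mech = 0.8161 * 100 = 81.61%


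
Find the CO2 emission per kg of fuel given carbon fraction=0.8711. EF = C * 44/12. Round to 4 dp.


EF = C_frac * (M_CO2 / M_C)
EF = 0.8711 * (44/12)
EF = 0.8711 * 3.666667 = 3.1940 kg_CO2/kg_fuel


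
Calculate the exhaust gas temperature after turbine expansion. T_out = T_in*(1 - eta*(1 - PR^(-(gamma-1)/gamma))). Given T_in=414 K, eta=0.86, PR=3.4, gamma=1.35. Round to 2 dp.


T_out = T_in * (1 - eta * (1 - PR^(-(gamma-1)/gamma)))
Exponent = -(1.35-1)/1.35 = -0.25925926
PR^exp = 3.4^(-0.25925926) = 0.72813041
Factor = 1 - 0.86*(1 - 0.72813041) = 0.76619215
T_out = 414 * 0.76619215 = 317.20 K


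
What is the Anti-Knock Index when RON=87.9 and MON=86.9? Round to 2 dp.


AKI = (RON + MON) / 2
AKI = (87.9 + 86.9) / 2
AKI = 174.8 / 2 = 87.40


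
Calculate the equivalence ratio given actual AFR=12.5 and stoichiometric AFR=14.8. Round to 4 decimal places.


phi = AFR_stoich / AFR_actual
phi = 14.8 / 12.5 = 1.1840


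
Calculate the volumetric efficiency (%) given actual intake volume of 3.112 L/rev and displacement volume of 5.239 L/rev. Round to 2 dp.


eta_v = (V_actual / V_disp) * 100
Ratio = 3.112 / 5.239 = 0.5940
eta_v = 0.5940 * 100 = 59.40%


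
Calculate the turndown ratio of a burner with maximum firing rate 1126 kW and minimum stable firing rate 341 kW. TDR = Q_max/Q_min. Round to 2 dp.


TDR = Q_max / Q_min
TDR = 1126 / 341 = 3.30


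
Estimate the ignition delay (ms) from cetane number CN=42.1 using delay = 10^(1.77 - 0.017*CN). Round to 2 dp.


delay = 10^(1.77 - 0.017*CN)
Exponent = 1.77 - 0.017*42.1 = 1.0543
delay = 10^1.0543 = 11.33 ms


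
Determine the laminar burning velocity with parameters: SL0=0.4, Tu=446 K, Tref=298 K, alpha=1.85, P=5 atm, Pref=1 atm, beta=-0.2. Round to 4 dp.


SL = SL0 * (Tu/Tref)^alpha * (P/Pref)^beta
T ratio = 446/298 = 1.49664430
(T ratio)^alpha = 1.49664430^1.85 = 2.108480
(P/Pref)^beta = 5^(-0.2) = 0.724780
SL = 0.4 * 2.108480 * 0.724780 = 0.6113 m/s


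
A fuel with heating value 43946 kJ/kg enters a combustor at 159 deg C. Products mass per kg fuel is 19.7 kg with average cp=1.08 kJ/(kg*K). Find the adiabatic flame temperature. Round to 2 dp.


T_ad = T_in + Hc / (m_p * cp)
Denominator = 19.7 * 1.08 = 21.2760
Temperature rise = 43946 / 21.2760 = 2065.52 K
T_ad = 159 + 2065.52 = 2224.52 deg C


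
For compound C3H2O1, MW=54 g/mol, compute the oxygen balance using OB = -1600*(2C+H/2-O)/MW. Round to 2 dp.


OB = -1600 * (2C + H/2 - O) / MW
Inner = 2*3 + 2/2 - 1 = 6.00
OB = -1600 * 6.00 / 54 = -177.78%


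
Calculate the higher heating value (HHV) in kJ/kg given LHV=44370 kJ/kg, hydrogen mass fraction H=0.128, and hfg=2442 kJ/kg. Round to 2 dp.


HHV = LHV + hfg * 9 * H
Water addition = 2442 * 9 * 0.128 = 2813.184 kJ/kg
HHV = 44370 + 2813.184 = 47183.18 kJ/kg


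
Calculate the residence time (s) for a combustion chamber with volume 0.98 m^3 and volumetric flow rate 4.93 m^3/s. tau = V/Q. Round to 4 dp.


tau = V / Q_flow
tau = 0.98 / 4.93 = 0.1988 s


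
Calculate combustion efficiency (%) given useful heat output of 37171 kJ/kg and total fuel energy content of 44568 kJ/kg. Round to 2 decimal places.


Efficiency = (Q_useful / Q_fuel) * 100
Efficiency = (37171 / 44568) * 100
Efficiency = 0.8340 * 100 = 83.40%


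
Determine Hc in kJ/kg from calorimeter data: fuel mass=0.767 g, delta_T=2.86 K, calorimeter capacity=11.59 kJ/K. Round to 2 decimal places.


Hc = C_cal * delta_T / m_fuel
Q_released = 11.59 * 2.86 = 33.1474 kJ
m_fuel = 0.767 g = 0.767/1000 kg = 0.000767 kg
Hc = 33.1474 / 0.000767 = 43216.95 kJ/kg


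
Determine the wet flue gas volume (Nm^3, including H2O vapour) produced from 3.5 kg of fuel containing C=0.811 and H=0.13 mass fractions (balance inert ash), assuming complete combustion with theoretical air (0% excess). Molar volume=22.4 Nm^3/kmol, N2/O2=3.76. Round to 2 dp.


Per kg fuel: CO2 = (C/12 kmol)*22.4 = (0.811/12)*22.4 = 1.51387 Nm^3
Per kg fuel: H2O = (H/2 kmol)*22.4 = (0.13/2)*22.4 = 1.45600 Nm^3
O2 needed per kg fuel = C/12 + H/4 = 0.811/12 + 0.13/4 = 0.10008333 kmol
Per kg fuel: N2 = O2*3.76*22.4 = 0.10008333*3.76*22.4 = 8.42942 Nm^3
Total per kg = 1.51387 + 1.45600 + 8.42942 = 11.39929 Nm^3
Total = 11.39929 * 3.5 = 39.90 Nm^3


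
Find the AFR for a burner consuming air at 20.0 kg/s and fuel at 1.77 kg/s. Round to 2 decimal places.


AFR = m_air / m_fuel
AFR = 20.0 / 1.77 = 11.30


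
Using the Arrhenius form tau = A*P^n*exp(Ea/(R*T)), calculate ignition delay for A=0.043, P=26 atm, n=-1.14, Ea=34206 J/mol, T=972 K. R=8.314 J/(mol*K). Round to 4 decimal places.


tau = A * P^n * exp(Ea/(R*T))
P^n = 26^(-1.14) = 0.02437420
Ea/(R*T) = 34206/(8.314*972) = 4.232783
exp(Ea/(R*T)) = 68.908740
tau = 0.043 * 0.02437420 * 68.908740 = 0.0722 ms


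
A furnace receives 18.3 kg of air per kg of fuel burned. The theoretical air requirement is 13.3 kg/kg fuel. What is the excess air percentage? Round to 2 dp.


Excess air = actual - stoichiometric = 18.3 - 13.3 = 5.00 kg/kg fuel
Excess air % = (excess / stoich) * 100 = (5.00 / 13.3) * 100 = 37.59%


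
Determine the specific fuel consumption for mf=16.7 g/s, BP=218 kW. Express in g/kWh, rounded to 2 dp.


SFC = (mf / BP) * 3600
Rate = 16.7 / 218 = 0.076606 g/(s*kW)
SFC = 0.076606 * 3600 = 275.78 g/kWh


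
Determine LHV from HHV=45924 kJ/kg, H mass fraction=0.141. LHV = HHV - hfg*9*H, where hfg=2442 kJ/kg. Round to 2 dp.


LHV = HHV - hfg * 9 * H
Water correction = 2442 * 9 * 0.141 = 3098.898 kJ/kg
LHV = 45924 - 3098.898 = 42825.10 kJ/kg


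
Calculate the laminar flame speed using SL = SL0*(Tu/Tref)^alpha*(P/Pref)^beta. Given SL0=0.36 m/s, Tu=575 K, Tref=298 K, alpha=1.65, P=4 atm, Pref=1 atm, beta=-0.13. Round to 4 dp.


SL = SL0 * (Tu/Tref)^alpha * (P/Pref)^beta
T ratio = 575/298 = 1.92953020
(T ratio)^alpha = 1.92953020^1.65 = 2.957979
(P/Pref)^beta = 4^(-0.13) = 0.835088
SL = 0.36 * 2.957979 * 0.835088 = 0.8893 m/s


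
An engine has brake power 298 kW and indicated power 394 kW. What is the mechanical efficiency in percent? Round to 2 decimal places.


eta_mech = (BP / IP) * 100
Ratio = 298 / 394 = 0.7563
eta_mech = 0.7563 * 100 = 75.63%


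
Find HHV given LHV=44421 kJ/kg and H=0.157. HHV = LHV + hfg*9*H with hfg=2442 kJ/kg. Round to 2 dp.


HHV = LHV + hfg * 9 * H
Water addition = 2442 * 9 * 0.157 = 3450.546 kJ/kg
HHV = 44421 + 3450.546 = 47871.55 kJ/kg


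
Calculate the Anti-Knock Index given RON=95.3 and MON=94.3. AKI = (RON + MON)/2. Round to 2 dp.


AKI = (RON + MON) / 2
AKI = (95.3 + 94.3) / 2
AKI = 189.6 / 2 = 94.80


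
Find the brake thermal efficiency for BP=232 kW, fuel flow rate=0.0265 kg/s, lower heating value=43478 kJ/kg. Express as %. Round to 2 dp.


eta_BTE = (BP / (mf * LHV)) * 100
Denominator = 0.0265 * 43478 = 1152.1670 kW
eta_BTE = (232 / 1152.1670) * 100 = 20.14%


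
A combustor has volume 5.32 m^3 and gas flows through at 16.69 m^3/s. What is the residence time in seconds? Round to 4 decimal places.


tau = V / Q_flow
tau = 5.32 / 16.69 = 0.3188 s


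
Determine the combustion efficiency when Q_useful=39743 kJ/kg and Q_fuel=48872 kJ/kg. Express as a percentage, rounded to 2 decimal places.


Efficiency = (Q_useful / Q_fuel) * 100
Efficiency = (39743 / 48872) * 100
Efficiency = 0.8132 * 100 = 81.32%


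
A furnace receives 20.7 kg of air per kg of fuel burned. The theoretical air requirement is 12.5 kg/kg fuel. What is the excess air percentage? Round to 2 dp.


Excess air = actual - stoichiometric = 20.7 - 12.5 = 8.20 kg/kg fuel
Excess air % = (excess / stoich) * 100 = (8.20 / 12.5) * 100 = 65.60%


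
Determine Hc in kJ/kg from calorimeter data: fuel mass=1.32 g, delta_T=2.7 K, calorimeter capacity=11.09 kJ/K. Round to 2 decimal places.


Hc = C_cal * delta_T / m_fuel
Q_released = 11.09 * 2.7 = 29.9430 kJ
m_fuel = 1.32 g = 1.32/1000 kg = 0.001320 kg
Hc = 29.9430 / 0.001320 = 22684.09 kJ/kg


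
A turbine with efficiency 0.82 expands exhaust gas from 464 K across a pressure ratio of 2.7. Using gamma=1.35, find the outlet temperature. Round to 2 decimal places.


T_out = T_in * (1 - eta * (1 - PR^(-(gamma-1)/gamma)))
Exponent = -(1.35-1)/1.35 = -0.25925926
PR^exp = 2.7^(-0.25925926) = 0.77297411
Factor = 1 - 0.82*(1 - 0.77297411) = 0.81383877
T_out = 464 * 0.81383877 = 377.62 K


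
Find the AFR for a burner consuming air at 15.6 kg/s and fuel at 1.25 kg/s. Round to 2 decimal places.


AFR = m_air / m_fuel
AFR = 15.6 / 1.25 = 12.48


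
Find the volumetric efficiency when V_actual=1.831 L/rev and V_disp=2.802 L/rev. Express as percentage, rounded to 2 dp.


eta_v = (V_actual / V_disp) * 100
Ratio = 1.831 / 2.802 = 0.6535
eta_v = 0.6535 * 100 = 65.35%


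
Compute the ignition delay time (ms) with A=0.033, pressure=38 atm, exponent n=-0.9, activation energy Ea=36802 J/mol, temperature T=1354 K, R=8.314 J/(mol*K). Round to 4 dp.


tau = A * P^n * exp(Ea/(R*T))
P^n = 38^(-0.9) = 0.03786123
Ea/(R*T) = 36802/(8.314*1354) = 3.269209
exp(Ea/(R*T)) = 26.290545
tau = 0.033 * 0.03786123 * 26.290545 = 0.0328 ms


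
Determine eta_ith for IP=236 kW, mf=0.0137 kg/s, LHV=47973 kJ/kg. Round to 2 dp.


eta_ith = (IP / (mf * LHV)) * 100
Denominator = 0.0137 * 47973 = 657.2301 kW
eta_ith = (236 / 657.2301) * 100 = 35.91%


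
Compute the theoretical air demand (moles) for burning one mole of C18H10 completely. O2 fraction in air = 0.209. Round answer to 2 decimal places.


Balanced combustion: C18H10 + 20.5 O2 -> 18 CO2 + 5 H2O
O2 needed = C + H/4 = 18 + 10/4 = 20.50 moles
Air moles = O2 / 0.209 = 20.50 / 0.209 = 98.09 moles air


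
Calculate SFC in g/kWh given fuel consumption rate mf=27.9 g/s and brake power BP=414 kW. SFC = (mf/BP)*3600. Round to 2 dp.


SFC = (mf / BP) * 3600
Rate = 27.9 / 414 = 0.067391 g/(s*kW)
SFC = 0.067391 * 3600 = 242.61 g/kWh


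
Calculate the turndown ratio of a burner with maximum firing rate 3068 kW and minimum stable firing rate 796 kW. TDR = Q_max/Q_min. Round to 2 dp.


TDR = Q_max / Q_min
TDR = 3068 / 796 = 3.85


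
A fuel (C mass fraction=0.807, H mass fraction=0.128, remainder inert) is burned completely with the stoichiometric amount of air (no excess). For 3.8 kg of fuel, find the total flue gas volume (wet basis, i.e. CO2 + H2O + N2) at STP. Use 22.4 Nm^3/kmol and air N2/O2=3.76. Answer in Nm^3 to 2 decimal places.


Per kg fuel: CO2 = (C/12 kmol)*22.4 = (0.807/12)*22.4 = 1.50640 Nm^3
Per kg fuel: H2O = (H/2 kmol)*22.4 = (0.128/2)*22.4 = 1.43360 Nm^3
O2 needed per kg fuel = C/12 + H/4 = 0.807/12 + 0.128/4 = 0.09925000 kmol
Per kg fuel: N2 = O2*3.76*22.4 = 0.09925000*3.76*22.4 = 8.35923 Nm^3
Total per kg = 1.50640 + 1.43360 + 8.35923 = 11.29923 Nm^3
Total = 11.29923 * 3.8 = 42.94 Nm^3


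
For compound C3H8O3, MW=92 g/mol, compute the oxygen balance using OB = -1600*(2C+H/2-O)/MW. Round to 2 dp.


OB = -1600 * (2C + H/2 - O) / MW
Inner = 2*3 + 8/2 - 3 = 7.00
OB = -1600 * 7.00 / 92 = -121.74%


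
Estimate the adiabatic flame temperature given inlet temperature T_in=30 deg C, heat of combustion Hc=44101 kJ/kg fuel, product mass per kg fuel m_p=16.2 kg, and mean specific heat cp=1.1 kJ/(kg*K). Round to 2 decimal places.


T_ad = T_in + Hc / (m_p * cp)
Denominator = 16.2 * 1.1 = 17.8200
Temperature rise = 44101 / 17.8200 = 2474.80 K
T_ad = 30 + 2474.80 = 2504.80 deg C


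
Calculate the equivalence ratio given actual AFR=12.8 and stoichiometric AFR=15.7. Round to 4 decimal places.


phi = AFR_stoich / AFR_actual
phi = 15.7 / 12.8 = 1.2266


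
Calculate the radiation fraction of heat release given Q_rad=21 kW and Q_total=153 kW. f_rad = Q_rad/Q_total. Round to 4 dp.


f_rad = Q_rad / Q_total
f_rad = 21 / 153 = 0.1373


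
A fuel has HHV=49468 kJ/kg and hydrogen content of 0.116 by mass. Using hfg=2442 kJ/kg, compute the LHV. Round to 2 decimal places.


LHV = HHV - hfg * 9 * H
Water correction = 2442 * 9 * 0.116 = 2549.448 kJ/kg
LHV = 49468 - 2549.448 = 46918.55 kJ/kg


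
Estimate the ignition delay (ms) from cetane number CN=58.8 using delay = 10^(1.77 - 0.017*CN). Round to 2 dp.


delay = 10^(1.77 - 0.017*CN)
Exponent = 1.77 - 0.017*58.8 = 0.7704
delay = 10^0.7704 = 5.89 ms


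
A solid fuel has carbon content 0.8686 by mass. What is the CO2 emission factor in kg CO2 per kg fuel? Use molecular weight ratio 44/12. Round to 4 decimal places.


EF = C_frac * (M_CO2 / M_C)
EF = 0.8686 * (44/12)
EF = 0.8686 * 3.666667 = 3.1849 kg_CO2/kg_fuel


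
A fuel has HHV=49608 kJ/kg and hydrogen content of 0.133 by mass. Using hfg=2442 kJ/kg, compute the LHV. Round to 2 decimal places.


LHV = HHV - hfg * 9 * H
Water correction = 2442 * 9 * 0.133 = 2923.074 kJ/kg
LHV = 49608 - 2923.074 = 46684.93 kJ/kg


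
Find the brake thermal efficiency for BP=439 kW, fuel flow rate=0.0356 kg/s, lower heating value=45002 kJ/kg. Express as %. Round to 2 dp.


eta_BTE = (BP / (mf * LHV)) * 100
Denominator = 0.0356 * 45002 = 1602.0712 kW
eta_BTE = (439 / 1602.0712) * 100 = 27.40%


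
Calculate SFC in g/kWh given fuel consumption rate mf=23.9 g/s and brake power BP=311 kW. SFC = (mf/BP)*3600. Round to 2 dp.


SFC = (mf / BP) * 3600
Rate = 23.9 / 311 = 0.076849 g/(s*kW)
SFC = 0.076849 * 3600 = 276.66 g/kWh


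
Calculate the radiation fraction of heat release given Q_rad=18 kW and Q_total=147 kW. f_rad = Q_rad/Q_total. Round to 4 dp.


f_rad = Q_rad / Q_total
f_rad = 18 / 147 = 0.1224


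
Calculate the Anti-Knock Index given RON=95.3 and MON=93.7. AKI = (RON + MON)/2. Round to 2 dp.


AKI = (RON + MON) / 2
AKI = (95.3 + 93.7) / 2
AKI = 189.0 / 2 = 94.50


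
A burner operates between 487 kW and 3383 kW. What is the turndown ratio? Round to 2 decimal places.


TDR = Q_max / Q_min
TDR = 3383 / 487 = 6.95


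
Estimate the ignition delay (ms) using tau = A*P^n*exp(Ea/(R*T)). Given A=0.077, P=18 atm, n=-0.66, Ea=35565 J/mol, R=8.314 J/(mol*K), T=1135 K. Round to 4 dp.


tau = A * P^n * exp(Ea/(R*T))
P^n = 18^(-0.66) = 0.14842947
Ea/(R*T) = 35565/(8.314*1135) = 3.768920
exp(Ea/(R*T)) = 43.333244
tau = 0.077 * 0.14842947 * 43.333244 = 0.4953 ms


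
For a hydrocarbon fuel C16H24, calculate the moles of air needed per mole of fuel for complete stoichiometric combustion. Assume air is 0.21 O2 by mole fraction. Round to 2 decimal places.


Balanced combustion: C16H24 + 22 O2 -> 16 CO2 + 12 H2O
O2 needed = C + H/4 = 16 + 24/4 = 22.00 moles
Air moles = O2 / 0.21 = 22.00 / 0.21 = 104.76 moles air


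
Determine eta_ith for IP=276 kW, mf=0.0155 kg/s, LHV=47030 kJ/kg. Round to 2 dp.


eta_ith = (IP / (mf * LHV)) * 100
Denominator = 0.0155 * 47030 = 728.9650 kW
eta_ith = (276 / 728.9650) * 100 = 37.86%


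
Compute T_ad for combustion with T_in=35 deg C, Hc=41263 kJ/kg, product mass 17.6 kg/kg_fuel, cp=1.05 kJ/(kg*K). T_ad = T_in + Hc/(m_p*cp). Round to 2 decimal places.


T_ad = T_in + Hc / (m_p * cp)
Denominator = 17.6 * 1.05 = 18.4800
Temperature rise = 41263 / 18.4800 = 2232.85 K
T_ad = 35 + 2232.85 = 2267.85 deg C


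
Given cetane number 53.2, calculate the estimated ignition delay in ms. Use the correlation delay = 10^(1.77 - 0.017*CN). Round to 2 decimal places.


delay = 10^(1.77 - 0.017*CN)
Exponent = 1.77 - 0.017*53.2 = 0.8656
delay = 10^0.8656 = 7.34 ms


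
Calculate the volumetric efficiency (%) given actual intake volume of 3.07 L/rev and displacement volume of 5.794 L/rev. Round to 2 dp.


eta_v = (V_actual / V_disp) * 100
Ratio = 3.07 / 5.794 = 0.5299
eta_v = 0.5299 * 100 = 52.99%


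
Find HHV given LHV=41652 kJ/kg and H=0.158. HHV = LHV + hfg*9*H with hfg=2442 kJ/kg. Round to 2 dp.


HHV = LHV + hfg * 9 * H
Water addition = 2442 * 9 * 0.158 = 3472.524 kJ/kg
HHV = 41652 + 3472.524 = 45124.52 kJ/kg


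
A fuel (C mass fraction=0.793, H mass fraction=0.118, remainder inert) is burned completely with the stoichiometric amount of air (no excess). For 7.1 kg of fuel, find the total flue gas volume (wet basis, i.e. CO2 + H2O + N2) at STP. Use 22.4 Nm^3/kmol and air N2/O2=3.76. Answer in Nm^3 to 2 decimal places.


Per kg fuel: CO2 = (C/12 kmol)*22.4 = (0.793/12)*22.4 = 1.48027 Nm^3
Per kg fuel: H2O = (H/2 kmol)*22.4 = (0.118/2)*22.4 = 1.32160 Nm^3
O2 needed per kg fuel = C/12 + H/4 = 0.793/12 + 0.118/4 = 0.09558333 kmol
Per kg fuel: N2 = O2*3.76*22.4 = 0.09558333*3.76*22.4 = 8.05041 Nm^3
Total per kg = 1.48027 + 1.32160 + 8.05041 = 10.85228 Nm^3
Total = 10.85228 * 7.1 = 77.05 Nm^3


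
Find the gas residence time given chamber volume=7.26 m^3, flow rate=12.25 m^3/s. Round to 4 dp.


tau = V / Q_flow
tau = 7.26 / 12.25 = 0.5927 s


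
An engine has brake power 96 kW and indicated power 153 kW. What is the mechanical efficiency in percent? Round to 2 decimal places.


eta_mech = (BP / IP) * 100
Ratio = 96 / 153 = 0.6275
eta_mech = 0.6275 * 100 = 62.75%


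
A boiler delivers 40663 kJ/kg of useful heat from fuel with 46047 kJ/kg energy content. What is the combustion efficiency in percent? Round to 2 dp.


Efficiency = (Q_useful / Q_fuel) * 100
Efficiency = (40663 / 46047) * 100
Efficiency = 0.8831 * 100 = 88.31%


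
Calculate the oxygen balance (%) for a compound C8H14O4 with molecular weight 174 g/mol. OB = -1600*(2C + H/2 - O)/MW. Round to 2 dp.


OB = -1600 * (2C + H/2 - O) / MW
Inner = 2*8 + 14/2 - 4 = 19.00
OB = -1600 * 19.00 / 174 = -174.71%


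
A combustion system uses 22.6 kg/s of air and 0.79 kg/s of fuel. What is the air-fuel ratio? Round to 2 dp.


AFR = m_air / m_fuel
AFR = 22.6 / 0.79 = 28.61


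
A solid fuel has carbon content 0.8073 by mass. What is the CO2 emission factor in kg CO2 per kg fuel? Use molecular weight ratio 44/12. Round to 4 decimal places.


EF = C_frac * (M_CO2 / M_C)
EF = 0.8073 * (44/12)
EF = 0.8073 * 3.666667 = 2.9601 kg_CO2/kg_fuel


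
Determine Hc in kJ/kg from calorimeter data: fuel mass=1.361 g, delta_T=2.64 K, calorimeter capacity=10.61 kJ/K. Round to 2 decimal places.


Hc = C_cal * delta_T / m_fuel
Q_released = 10.61 * 2.64 = 28.0104 kJ
m_fuel = 1.361 g = 1.361/1000 kg = 0.001361 kg
Hc = 28.0104 / 0.001361 = 20580.75 kJ/kg


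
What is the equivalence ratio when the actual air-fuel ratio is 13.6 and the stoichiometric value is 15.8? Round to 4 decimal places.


phi = AFR_stoich / AFR_actual
phi = 15.8 / 13.6 = 1.1618


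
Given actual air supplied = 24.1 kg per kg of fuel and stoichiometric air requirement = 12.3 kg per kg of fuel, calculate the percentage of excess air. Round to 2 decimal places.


Excess air = actual - stoichiometric = 24.1 - 12.3 = 11.80 kg/kg fuel
Excess air % = (excess / stoich) * 100 = (11.80 / 12.3) * 100 = 95.93%


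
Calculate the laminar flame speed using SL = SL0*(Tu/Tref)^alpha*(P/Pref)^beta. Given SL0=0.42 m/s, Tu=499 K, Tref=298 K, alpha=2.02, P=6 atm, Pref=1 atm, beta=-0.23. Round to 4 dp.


SL = SL0 * (Tu/Tref)^alpha * (P/Pref)^beta
T ratio = 499/298 = 1.67449664
(T ratio)^alpha = 1.67449664^2.02 = 2.832998
(P/Pref)^beta = 6^(-0.23) = 0.662255
SL = 0.42 * 2.832998 * 0.662255 = 0.7880 m/s


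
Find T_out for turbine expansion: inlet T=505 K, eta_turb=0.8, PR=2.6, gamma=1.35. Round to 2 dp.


T_out = T_in * (1 - eta * (1 - PR^(-(gamma-1)/gamma)))
Exponent = -(1.35-1)/1.35 = -0.25925926
PR^exp = 2.6^(-0.25925926) = 0.78057442
Factor = 1 - 0.8*(1 - 0.78057442) = 0.82445954
T_out = 505 * 0.82445954 = 416.35 K


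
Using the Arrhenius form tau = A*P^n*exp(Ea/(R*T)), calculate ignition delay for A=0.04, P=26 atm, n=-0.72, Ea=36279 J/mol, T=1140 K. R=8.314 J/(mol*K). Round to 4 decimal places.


tau = A * P^n * exp(Ea/(R*T))
P^n = 26^(-0.72) = 0.09576773
Ea/(R*T) = 36279/(8.314*1140) = 3.827722
exp(Ea/(R*T)) = 45.957747
tau = 0.04 * 0.09576773 * 45.957747 = 0.1761 ms


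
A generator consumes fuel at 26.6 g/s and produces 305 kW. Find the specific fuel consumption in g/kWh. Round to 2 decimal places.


SFC = (mf / BP) * 3600
Rate = 26.6 / 305 = 0.087213 g/(s*kW)
SFC = 0.087213 * 3600 = 313.97 g/kWh


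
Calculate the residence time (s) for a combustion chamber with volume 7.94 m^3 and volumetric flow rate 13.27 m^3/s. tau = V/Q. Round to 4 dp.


tau = V / Q_flow
tau = 7.94 / 13.27 = 0.5983 s


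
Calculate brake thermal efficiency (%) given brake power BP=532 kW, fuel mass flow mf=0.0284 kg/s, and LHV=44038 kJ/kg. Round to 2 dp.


eta_BTE = (BP / (mf * LHV)) * 100
Denominator = 0.0284 * 44038 = 1250.6792 kW
eta_BTE = (532 / 1250.6792) * 100 = 42.54%


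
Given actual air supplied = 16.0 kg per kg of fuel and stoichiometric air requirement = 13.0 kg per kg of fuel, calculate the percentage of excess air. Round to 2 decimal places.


Excess air = actual - stoichiometric = 16.0 - 13.0 = 3.00 kg/kg fuel
Excess air % = (excess / stoich) * 100 = (3.00 / 13.0) * 100 = 23.08%


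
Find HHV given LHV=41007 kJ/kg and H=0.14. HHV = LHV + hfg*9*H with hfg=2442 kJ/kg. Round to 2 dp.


HHV = LHV + hfg * 9 * H
Water addition = 2442 * 9 * 0.14 = 3076.920 kJ/kg
HHV = 41007 + 3076.920 = 44083.92 kJ/kg


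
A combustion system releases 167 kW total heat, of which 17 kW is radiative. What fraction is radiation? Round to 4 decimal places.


f_rad = Q_rad / Q_total
f_rad = 17 / 167 = 0.1018


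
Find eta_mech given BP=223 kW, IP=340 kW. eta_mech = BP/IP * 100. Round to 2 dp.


eta_mech = (BP / IP) * 100
Ratio = 223 / 340 = 0.6559
eta_mech = 0.6559 * 100 = 65.59%


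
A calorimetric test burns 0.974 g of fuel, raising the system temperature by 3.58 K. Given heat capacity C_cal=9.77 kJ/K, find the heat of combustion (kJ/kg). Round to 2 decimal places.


Hc = C_cal * delta_T / m_fuel
Q_released = 9.77 * 3.58 = 34.9766 kJ
m_fuel = 0.974 g = 0.974/1000 kg = 0.000974 kg
Hc = 34.9766 / 0.000974 = 35910.27 kJ/kg


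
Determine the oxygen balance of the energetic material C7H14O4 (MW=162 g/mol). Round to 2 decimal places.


OB = -1600 * (2C + H/2 - O) / MW
Inner = 2*7 + 14/2 - 4 = 17.00
OB = -1600 * 17.00 / 162 = -167.90%


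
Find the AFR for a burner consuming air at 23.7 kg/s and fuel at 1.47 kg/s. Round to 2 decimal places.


AFR = m_air / m_fuel
AFR = 23.7 / 1.47 = 16.12


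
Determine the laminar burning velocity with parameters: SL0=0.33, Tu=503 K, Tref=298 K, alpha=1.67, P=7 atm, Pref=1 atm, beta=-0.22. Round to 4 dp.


SL = SL0 * (Tu/Tref)^alpha * (P/Pref)^beta
T ratio = 503/298 = 1.68791946
(T ratio)^alpha = 1.68791946^1.67 = 2.397052
(P/Pref)^beta = 7^(-0.22) = 0.651746
SL = 0.33 * 2.397052 * 0.651746 = 0.5155 m/s


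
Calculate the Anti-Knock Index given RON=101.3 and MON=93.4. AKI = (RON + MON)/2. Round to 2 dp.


AKI = (RON + MON) / 2
AKI = (101.3 + 93.4) / 2
AKI = 194.7 / 2 = 97.35


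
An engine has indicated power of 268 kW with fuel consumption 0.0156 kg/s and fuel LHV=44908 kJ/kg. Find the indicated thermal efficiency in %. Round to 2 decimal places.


eta_ith = (IP / (mf * LHV)) * 100
Denominator = 0.0156 * 44908 = 700.5648 kW
eta_ith = (268 / 700.5648) * 100 = 38.25%


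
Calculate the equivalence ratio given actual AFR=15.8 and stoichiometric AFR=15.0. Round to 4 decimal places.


phi = AFR_stoich / AFR_actual
phi = 15.0 / 15.8 = 0.9494


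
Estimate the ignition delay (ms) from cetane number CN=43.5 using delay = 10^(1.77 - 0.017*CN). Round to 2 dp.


delay = 10^(1.77 - 0.017*CN)
Exponent = 1.77 - 0.017*43.5 = 1.0305
delay = 10^1.0305 = 10.73 ms


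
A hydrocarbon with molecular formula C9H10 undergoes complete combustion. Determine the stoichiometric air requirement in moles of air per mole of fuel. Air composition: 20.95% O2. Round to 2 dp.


Balanced combustion: C9H10 + 11.5 O2 -> 9 CO2 + 5 H2O
O2 needed = C + H/4 = 9 + 10/4 = 11.50 moles
Air moles = O2 / 0.2095 = 11.50 / 0.2095 = 54.89 moles air


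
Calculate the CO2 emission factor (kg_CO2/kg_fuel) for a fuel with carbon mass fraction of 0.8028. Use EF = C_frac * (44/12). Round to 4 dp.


EF = C_frac * (M_CO2 / M_C)
EF = 0.8028 * (44/12)
EF = 0.8028 * 3.666667 = 2.9436 kg_CO2/kg_fuel


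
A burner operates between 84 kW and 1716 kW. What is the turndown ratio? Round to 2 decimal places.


TDR = Q_max / Q_min
TDR = 1716 / 84 = 20.43


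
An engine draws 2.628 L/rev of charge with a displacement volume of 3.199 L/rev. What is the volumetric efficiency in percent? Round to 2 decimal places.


eta_v = (V_actual / V_disp) * 100
Ratio = 2.628 / 3.199 = 0.8215
eta_v = 0.8215 * 100 = 82.15%


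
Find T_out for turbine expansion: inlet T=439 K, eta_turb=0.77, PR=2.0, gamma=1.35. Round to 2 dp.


T_out = T_in * (1 - eta * (1 - PR^(-(gamma-1)/gamma)))
Exponent = -(1.35-1)/1.35 = -0.25925926
PR^exp = 2.0^(-0.25925926) = 0.83551680
Factor = 1 - 0.77*(1 - 0.83551680) = 0.87334794
T_out = 439 * 0.87334794 = 383.40 K


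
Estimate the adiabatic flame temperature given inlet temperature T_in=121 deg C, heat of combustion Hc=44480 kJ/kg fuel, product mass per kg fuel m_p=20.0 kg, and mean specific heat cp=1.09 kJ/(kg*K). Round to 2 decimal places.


T_ad = T_in + Hc / (m_p * cp)
Denominator = 20.0 * 1.09 = 21.8000
Temperature rise = 44480 / 21.8000 = 2040.37 K
T_ad = 121 + 2040.37 = 2161.37 deg C


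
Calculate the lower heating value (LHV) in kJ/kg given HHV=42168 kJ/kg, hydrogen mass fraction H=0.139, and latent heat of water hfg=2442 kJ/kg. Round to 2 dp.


LHV = HHV - hfg * 9 * H
Water correction = 2442 * 9 * 0.139 = 3054.942 kJ/kg
LHV = 42168 - 3054.942 = 39113.06 kJ/kg


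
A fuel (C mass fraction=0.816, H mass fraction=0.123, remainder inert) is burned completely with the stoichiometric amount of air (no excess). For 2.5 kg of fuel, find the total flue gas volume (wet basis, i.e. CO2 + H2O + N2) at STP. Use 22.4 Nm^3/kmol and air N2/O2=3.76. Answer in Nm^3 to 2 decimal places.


Per kg fuel: CO2 = (C/12 kmol)*22.4 = (0.816/12)*22.4 = 1.52320 Nm^3
Per kg fuel: H2O = (H/2 kmol)*22.4 = (0.123/2)*22.4 = 1.37760 Nm^3
O2 needed per kg fuel = C/12 + H/4 = 0.816/12 + 0.123/4 = 0.09875000 kmol
Per kg fuel: N2 = O2*3.76*22.4 = 0.09875000*3.76*22.4 = 8.31712 Nm^3
Total per kg = 1.52320 + 1.37760 + 8.31712 = 11.21792 Nm^3
Total = 11.21792 * 2.5 = 28.04 Nm^3


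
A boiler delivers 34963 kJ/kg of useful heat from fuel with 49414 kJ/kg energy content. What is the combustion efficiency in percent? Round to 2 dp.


Efficiency = (Q_useful / Q_fuel) * 100
Efficiency = (34963 / 49414) * 100
Efficiency = 0.7076 * 100 = 70.76%


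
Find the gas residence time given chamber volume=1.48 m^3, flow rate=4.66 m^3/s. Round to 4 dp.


tau = V / Q_flow
tau = 1.48 / 4.66 = 0.3176 s


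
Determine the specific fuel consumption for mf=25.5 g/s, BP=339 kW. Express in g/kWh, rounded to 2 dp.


SFC = (mf / BP) * 3600
Rate = 25.5 / 339 = 0.075221 g/(s*kW)
SFC = 0.075221 * 3600 = 270.80 g/kWh


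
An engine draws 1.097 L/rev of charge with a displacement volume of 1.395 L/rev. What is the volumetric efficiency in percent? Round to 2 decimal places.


eta_v = (V_actual / V_disp) * 100
Ratio = 1.097 / 1.395 = 0.7864
eta_v = 0.7864 * 100 = 78.64%


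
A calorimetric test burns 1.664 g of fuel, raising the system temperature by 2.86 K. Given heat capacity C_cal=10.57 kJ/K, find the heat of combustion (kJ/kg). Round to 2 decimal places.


Hc = C_cal * delta_T / m_fuel
Q_released = 10.57 * 2.86 = 30.2302 kJ
m_fuel = 1.664 g = 1.664/1000 kg = 0.001664 kg
Hc = 30.2302 / 0.001664 = 18167.19 kJ/kg


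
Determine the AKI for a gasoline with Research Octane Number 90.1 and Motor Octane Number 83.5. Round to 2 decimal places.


AKI = (RON + MON) / 2
AKI = (90.1 + 83.5) / 2
AKI = 173.6 / 2 = 86.80


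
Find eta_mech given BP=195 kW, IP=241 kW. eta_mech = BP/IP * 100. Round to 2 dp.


eta_mech = (BP / IP) * 100
Ratio = 195 / 241 = 0.8091
eta_mech = 0.8091 * 100 = 80.91%


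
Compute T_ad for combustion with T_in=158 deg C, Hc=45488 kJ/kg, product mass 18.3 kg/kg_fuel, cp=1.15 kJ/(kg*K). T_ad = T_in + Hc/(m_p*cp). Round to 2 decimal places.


T_ad = T_in + Hc / (m_p * cp)
Denominator = 18.3 * 1.15 = 21.0450
Temperature rise = 45488 / 21.0450 = 2161.46 K
T_ad = 158 + 2161.46 = 2319.46 deg C


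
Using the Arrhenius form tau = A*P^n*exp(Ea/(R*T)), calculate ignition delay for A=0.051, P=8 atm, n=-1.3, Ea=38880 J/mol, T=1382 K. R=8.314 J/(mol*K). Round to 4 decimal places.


tau = A * P^n * exp(Ea/(R*T))
P^n = 8^(-1.3) = 0.06698584
Ea/(R*T) = 38880/(8.314*1382) = 3.383827
exp(Ea/(R*T)) = 29.483398
tau = 0.051 * 0.06698584 * 29.483398 = 0.1007 ms


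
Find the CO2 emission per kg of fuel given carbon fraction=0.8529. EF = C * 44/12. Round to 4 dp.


EF = C_frac * (M_CO2 / M_C)
EF = 0.8529 * (44/12)
EF = 0.8529 * 3.666667 = 3.1273 kg_CO2/kg_fuel


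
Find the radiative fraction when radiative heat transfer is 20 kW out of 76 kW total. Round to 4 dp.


f_rad = Q_rad / Q_total
f_rad = 20 / 76 = 0.2632


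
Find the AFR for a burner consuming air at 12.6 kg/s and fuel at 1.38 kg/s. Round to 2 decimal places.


AFR = m_air / m_fuel
AFR = 12.6 / 1.38 = 9.13


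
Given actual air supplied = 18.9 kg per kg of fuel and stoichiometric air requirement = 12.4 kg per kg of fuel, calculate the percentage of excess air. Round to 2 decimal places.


Excess air = actual - stoichiometric = 18.9 - 12.4 = 6.50 kg/kg fuel
Excess air % = (excess / stoich) * 100 = (6.50 / 12.4) * 100 = 52.42%


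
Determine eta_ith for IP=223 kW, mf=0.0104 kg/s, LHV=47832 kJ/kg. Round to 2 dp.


eta_ith = (IP / (mf * LHV)) * 100
Denominator = 0.0104 * 47832 = 497.4528 kW
eta_ith = (223 / 497.4528) * 100 = 44.83%


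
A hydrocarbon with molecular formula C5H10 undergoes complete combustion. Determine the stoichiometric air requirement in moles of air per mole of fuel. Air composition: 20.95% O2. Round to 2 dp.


Balanced combustion: C5H10 + 7.5 O2 -> 5 CO2 + 5 H2O
O2 needed = C + H/4 = 5 + 10/4 = 7.50 moles
Air moles = O2 / 0.2095 = 7.50 / 0.2095 = 35.80 moles air


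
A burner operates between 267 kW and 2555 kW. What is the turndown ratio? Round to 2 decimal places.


TDR = Q_max / Q_min
TDR = 2555 / 267 = 9.57


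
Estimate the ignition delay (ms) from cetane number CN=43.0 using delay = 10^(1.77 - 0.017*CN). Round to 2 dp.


delay = 10^(1.77 - 0.017*CN)
Exponent = 1.77 - 0.017*43.0 = 1.0390
delay = 10^1.0390 = 10.94 ms


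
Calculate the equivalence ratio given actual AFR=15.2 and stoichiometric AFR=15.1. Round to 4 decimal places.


phi = AFR_stoich / AFR_actual
phi = 15.1 / 15.2 = 0.9934


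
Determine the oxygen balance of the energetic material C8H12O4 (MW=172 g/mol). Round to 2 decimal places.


OB = -1600 * (2C + H/2 - O) / MW
Inner = 2*8 + 12/2 - 4 = 18.00
OB = -1600 * 18.00 / 172 = -167.44%


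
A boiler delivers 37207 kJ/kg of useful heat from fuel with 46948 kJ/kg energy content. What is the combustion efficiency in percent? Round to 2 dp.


Efficiency = (Q_useful / Q_fuel) * 100
Efficiency = (37207 / 46948) * 100
Efficiency = 0.7925 * 100 = 79.25%


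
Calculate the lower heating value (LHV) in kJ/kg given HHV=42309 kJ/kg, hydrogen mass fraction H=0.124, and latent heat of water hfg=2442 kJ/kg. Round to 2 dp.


LHV = HHV - hfg * 9 * H
Water correction = 2442 * 9 * 0.124 = 2725.272 kJ/kg
LHV = 42309 - 2725.272 = 39583.73 kJ/kg


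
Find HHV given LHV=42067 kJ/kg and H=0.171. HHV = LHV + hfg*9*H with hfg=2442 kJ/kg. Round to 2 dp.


HHV = LHV + hfg * 9 * H
Water addition = 2442 * 9 * 0.171 = 3758.238 kJ/kg
HHV = 42067 + 3758.238 = 45825.24 kJ/kg


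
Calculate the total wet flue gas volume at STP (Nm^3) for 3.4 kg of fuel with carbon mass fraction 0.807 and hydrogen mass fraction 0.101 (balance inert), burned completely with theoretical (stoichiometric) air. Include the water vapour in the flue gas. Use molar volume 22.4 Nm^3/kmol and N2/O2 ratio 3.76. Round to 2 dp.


Per kg fuel: CO2 = (C/12 kmol)*22.4 = (0.807/12)*22.4 = 1.50640 Nm^3
Per kg fuel: H2O = (H/2 kmol)*22.4 = (0.101/2)*22.4 = 1.13120 Nm^3
O2 needed per kg fuel = C/12 + H/4 = 0.807/12 + 0.101/4 = 0.09250000 kmol
Per kg fuel: N2 = O2*3.76*22.4 = 0.09250000*3.76*22.4 = 7.79072 Nm^3
Total per kg = 1.50640 + 1.13120 + 7.79072 = 10.42832 Nm^3
Total = 10.42832 * 3.4 = 35.46 Nm^3


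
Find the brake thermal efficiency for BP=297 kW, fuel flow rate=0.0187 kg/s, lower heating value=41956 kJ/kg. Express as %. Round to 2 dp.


eta_BTE = (BP / (mf * LHV)) * 100
Denominator = 0.0187 * 41956 = 784.5772 kW
eta_BTE = (297 / 784.5772) * 100 = 37.85%


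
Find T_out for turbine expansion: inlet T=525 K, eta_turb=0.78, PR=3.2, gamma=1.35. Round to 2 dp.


T_out = T_in * (1 - eta * (1 - PR^(-(gamma-1)/gamma)))
Exponent = -(1.35-1)/1.35 = -0.25925926
PR^exp = 3.2^(-0.25925926) = 0.73966521
Factor = 1 - 0.78*(1 - 0.73966521) = 0.79693886
T_out = 525 * 0.79693886 = 418.39 K


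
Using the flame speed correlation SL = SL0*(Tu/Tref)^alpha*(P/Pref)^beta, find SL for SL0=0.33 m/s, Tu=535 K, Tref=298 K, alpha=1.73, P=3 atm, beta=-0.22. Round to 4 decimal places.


SL = SL0 * (Tu/Tref)^alpha * (P/Pref)^beta
T ratio = 535/298 = 1.79530201
(T ratio)^alpha = 1.79530201^1.73 = 2.752060
(P/Pref)^beta = 3^(-0.22) = 0.785296
SL = 0.33 * 2.752060 * 0.785296 = 0.7132 m/s


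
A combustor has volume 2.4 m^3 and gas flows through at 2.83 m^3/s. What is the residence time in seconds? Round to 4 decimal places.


tau = V / Q_flow
tau = 2.4 / 2.83 = 0.8481 s
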